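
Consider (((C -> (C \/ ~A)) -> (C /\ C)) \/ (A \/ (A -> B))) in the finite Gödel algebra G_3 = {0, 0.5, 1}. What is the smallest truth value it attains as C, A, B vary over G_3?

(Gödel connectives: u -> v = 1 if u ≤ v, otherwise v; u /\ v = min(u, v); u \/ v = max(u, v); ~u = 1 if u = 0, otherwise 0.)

The minimum is attained at C = 0, A = 0.5, B = 0:
  ~A: Gödel ¬ of 0.5 = 0 (operand ≠ 0)
  (C \/ ~A) = max(0, 0) = 0
  (C -> (C \/ ~A)): 0 ≤ 0, so result = 1
  (C /\ C) = min(0, 0) = 0
  ((C -> (C \/ ~A)) -> (C /\ C)): 1 > 0, so result = 0
  (A -> B): 0.5 > 0, so result = 0
  (A \/ (A -> B)) = max(0.5, 0) = 0.5
  (((C -> (C \/ ~A)) -> (C /\ C)) \/ (A \/ (A -> B))) = max(0, 0.5) = 0.5
Checking all 27 assignments confirms none give a value below 0.50.

0.50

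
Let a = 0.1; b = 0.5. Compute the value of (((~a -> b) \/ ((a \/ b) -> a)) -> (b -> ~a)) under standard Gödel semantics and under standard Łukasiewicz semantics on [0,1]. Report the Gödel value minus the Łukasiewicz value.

-1.00

Gödel evaluation:
  ~a: Gödel ¬ of 0.1 = 0 (operand ≠ 0)
  (~a -> b): 0 ≤ 0.5, so result = 1
  (a \/ b) = max(0.1, 0.5) = 0.5
  ((a \/ b) -> a): 0.5 > 0.1, so result = 0.1
  ((~a -> b) \/ ((a \/ b) -> a)) = max(1, 0.1) = 1
  ~a: Gödel ¬ of 0.1 = 0 (operand ≠ 0)
  (b -> ~a): 0.5 > 0, so result = 0
  (((~a -> b) \/ ((a \/ b) -> a)) -> (b -> ~a)): 1 > 0, so result = 0
  Gödel value = 0
Łukasiewicz evaluation:
  ~a: Łukasiewicz ¬ gives 1 − 0.1 = 0.9
  (~a -> b): min(1, 1 − 0.9 + 0.5) = 0.6
  (a \/ b) = max(0.1, 0.5) = 0.5
  ((a \/ b) -> a): min(1, 1 − 0.5 + 0.1) = 0.6
  ((~a -> b) \/ ((a \/ b) -> a)) = max(0.6, 0.6) = 0.6
  ~a: Łukasiewicz ¬ gives 1 − 0.1 = 0.9
  (b -> ~a): min(1, 1 − 0.5 + 0.9) = 1
  (((~a -> b) \/ ((a \/ b) -> a)) -> (b -> ~a)): min(1, 1 − 0.6 + 1) = 1
  Łukasiewicz value = 1
Difference: 0 − 1 = -1.00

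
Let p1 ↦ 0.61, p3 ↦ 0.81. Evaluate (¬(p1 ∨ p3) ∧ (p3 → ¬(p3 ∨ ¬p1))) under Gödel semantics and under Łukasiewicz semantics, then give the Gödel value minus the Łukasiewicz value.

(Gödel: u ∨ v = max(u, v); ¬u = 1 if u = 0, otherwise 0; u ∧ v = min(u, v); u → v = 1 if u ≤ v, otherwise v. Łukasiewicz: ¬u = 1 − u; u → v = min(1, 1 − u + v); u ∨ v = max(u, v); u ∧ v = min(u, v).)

-0.19

Gödel evaluation:
  (p1 ∨ p3) = max(0.61, 0.81) = 0.81
  ¬(p1 ∨ p3): Gödel ¬ of 0.81 = 0 (operand ≠ 0)
  ¬p1: Gödel ¬ of 0.61 = 0 (operand ≠ 0)
  (p3 ∨ ¬p1) = max(0.81, 0) = 0.81
  ¬(p3 ∨ ¬p1): Gödel ¬ of 0.81 = 0 (operand ≠ 0)
  (p3 → ¬(p3 ∨ ¬p1)): 0.81 > 0, so result = 0
  (¬(p1 ∨ p3) ∧ (p3 → ¬(p3 ∨ ¬p1))) = min(0, 0) = 0
  Gödel value = 0
Łukasiewicz evaluation:
  (p1 ∨ p3) = max(0.61, 0.81) = 0.81
  ¬(p1 ∨ p3): Łukasiewicz ¬ gives 1 − 0.81 = 0.19
  ¬p1: Łukasiewicz ¬ gives 1 − 0.61 = 0.39
  (p3 ∨ ¬p1) = max(0.81, 0.39) = 0.81
  ¬(p3 ∨ ¬p1): Łukasiewicz ¬ gives 1 − 0.81 = 0.19
  (p3 → ¬(p3 ∨ ¬p1)): min(1, 1 − 0.81 + 0.19) = 0.38
  (¬(p1 ∨ p3) ∧ (p3 → ¬(p3 ∨ ¬p1))) = min(0.19, 0.38) = 0.19
  Łukasiewicz value = 0.19
Difference: 0 − 0.19 = -0.19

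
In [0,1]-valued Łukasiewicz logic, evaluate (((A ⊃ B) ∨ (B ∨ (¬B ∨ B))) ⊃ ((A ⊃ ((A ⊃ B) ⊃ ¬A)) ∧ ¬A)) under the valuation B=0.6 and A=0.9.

0.40

(A ⊃ B): min(1, 1 − 0.9 + 0.6) = 0.7
¬B: Łukasiewicz ¬ gives 1 − 0.6 = 0.4
(¬B ∨ B) = max(0.4, 0.6) = 0.6
(B ∨ (¬B ∨ B)) = max(0.6, 0.6) = 0.6
((A ⊃ B) ∨ (B ∨ (¬B ∨ B))) = max(0.7, 0.6) = 0.7
(A ⊃ B): min(1, 1 − 0.9 + 0.6) = 0.7
¬A: Łukasiewicz ¬ gives 1 − 0.9 = 0.1
((A ⊃ B) ⊃ ¬A): min(1, 1 − 0.7 + 0.1) = 0.4
(A ⊃ ((A ⊃ B) ⊃ ¬A)): min(1, 1 − 0.9 + 0.4) = 0.5
¬A: Łukasiewicz ¬ gives 1 − 0.9 = 0.1
((A ⊃ ((A ⊃ B) ⊃ ¬A)) ∧ ¬A) = min(0.5, 0.1) = 0.1
(((A ⊃ B) ∨ (B ∨ (¬B ∨ B))) ⊃ ((A ⊃ ((A ⊃ B) ⊃ ¬A)) ∧ ¬A)): min(1, 1 − 0.7 + 0.1) = 0.4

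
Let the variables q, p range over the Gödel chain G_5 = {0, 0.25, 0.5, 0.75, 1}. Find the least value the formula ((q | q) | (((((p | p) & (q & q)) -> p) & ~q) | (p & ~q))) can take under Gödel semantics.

0.25

The minimum is attained at q = 0.25, p = 0:
  (q | q) = max(0.25, 0.25) = 0.25
  (p | p) = max(0, 0) = 0
  (q & q) = min(0.25, 0.25) = 0.25
  ((p | p) & (q & q)) = min(0, 0.25) = 0
  (((p | p) & (q & q)) -> p): 0 ≤ 0, so result = 1
  ~q: Gödel ¬ of 0.25 = 0 (operand ≠ 0)
  ((((p | p) & (q & q)) -> p) & ~q) = min(1, 0) = 0
  ~q: Gödel ¬ of 0.25 = 0 (operand ≠ 0)
  (p & ~q) = min(0, 0) = 0
  (((((p | p) & (q & q)) -> p) & ~q) | (p & ~q)) = max(0, 0) = 0
  ((q | q) | (((((p | p) & (q & q)) -> p) & ~q) | (p & ~q))) = max(0.25, 0) = 0.25
Checking all 25 assignments confirms none give a value below 0.25.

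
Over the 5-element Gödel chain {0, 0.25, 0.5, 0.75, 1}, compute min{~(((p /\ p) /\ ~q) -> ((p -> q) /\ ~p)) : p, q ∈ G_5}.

0.00

The minimum is attained at p = 0, q = 0:
  (p /\ p) = min(0, 0) = 0
  ~q: Gödel ¬ of 0 = 1 (operand is 0)
  ((p /\ p) /\ ~q) = min(0, 1) = 0
  (p -> q): 0 ≤ 0, so result = 1
  ~p: Gödel ¬ of 0 = 1 (operand is 0)
  ((p -> q) /\ ~p) = min(1, 1) = 1
  (((p /\ p) /\ ~q) -> ((p -> q) /\ ~p)): 0 ≤ 1, so result = 1
  ~(((p /\ p) /\ ~q) -> ((p -> q) /\ ~p)): Gödel ¬ of 1 = 0 (operand ≠ 0)
Checking all 25 assignments confirms none give a value below 0.00.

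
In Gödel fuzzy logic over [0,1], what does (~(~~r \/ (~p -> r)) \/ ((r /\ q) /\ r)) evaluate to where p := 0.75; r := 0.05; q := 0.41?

~r: Gödel ¬ of 0.05 = 0 (operand ≠ 0)
~~r: Gödel ¬ of 0 = 1 (operand is 0)
~p: Gödel ¬ of 0.75 = 0 (operand ≠ 0)
(~p -> r): 0 ≤ 0.05, so result = 1
(~~r \/ (~p -> r)) = max(1, 1) = 1
~(~~r \/ (~p -> r)): Gödel ¬ of 1 = 0 (operand ≠ 0)
(r /\ q) = min(0.05, 0.41) = 0.05
((r /\ q) /\ r) = min(0.05, 0.05) = 0.05
(~(~~r \/ (~p -> r)) \/ ((r /\ q) /\ r)) = max(0, 0.05) = 0.05

0.05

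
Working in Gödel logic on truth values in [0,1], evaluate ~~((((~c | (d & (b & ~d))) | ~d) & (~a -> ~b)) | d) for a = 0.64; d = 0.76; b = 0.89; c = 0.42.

~c: Gödel ¬ of 0.42 = 0 (operand ≠ 0)
~d: Gödel ¬ of 0.76 = 0 (operand ≠ 0)
(b & ~d) = min(0.89, 0) = 0
(d & (b & ~d)) = min(0.76, 0) = 0
(~c | (d & (b & ~d))) = max(0, 0) = 0
~d: Gödel ¬ of 0.76 = 0 (operand ≠ 0)
((~c | (d & (b & ~d))) | ~d) = max(0, 0) = 0
~a: Gödel ¬ of 0.64 = 0 (operand ≠ 0)
~b: Gödel ¬ of 0.89 = 0 (operand ≠ 0)
(~a -> ~b): 0 ≤ 0, so result = 1
(((~c | (d & (b & ~d))) | ~d) & (~a -> ~b)) = min(0, 1) = 0
((((~c | (d & (b & ~d))) | ~d) & (~a -> ~b)) | d) = max(0, 0.76) = 0.76
~((((~c | (d & (b & ~d))) | ~d) & (~a -> ~b)) | d): Gödel ¬ of 0.76 = 0 (operand ≠ 0)
~~((((~c | (d & (b & ~d))) | ~d) & (~a -> ~b)) | d): Gödel ¬ of 0 = 1 (operand is 0)

1.00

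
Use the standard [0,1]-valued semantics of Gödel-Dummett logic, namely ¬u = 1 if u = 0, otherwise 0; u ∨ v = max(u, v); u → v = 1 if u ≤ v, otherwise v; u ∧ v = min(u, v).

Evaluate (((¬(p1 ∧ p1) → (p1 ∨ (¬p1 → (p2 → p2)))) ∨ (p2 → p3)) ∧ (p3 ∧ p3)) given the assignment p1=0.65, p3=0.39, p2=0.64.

(p1 ∧ p1) = min(0.65, 0.65) = 0.65
¬(p1 ∧ p1): Gödel ¬ of 0.65 = 0 (operand ≠ 0)
¬p1: Gödel ¬ of 0.65 = 0 (operand ≠ 0)
(p2 → p2): 0.64 ≤ 0.64, so result = 1
(¬p1 → (p2 → p2)): 0 ≤ 1, so result = 1
(p1 ∨ (¬p1 → (p2 → p2))) = max(0.65, 1) = 1
(¬(p1 ∧ p1) → (p1 ∨ (¬p1 → (p2 → p2)))): 0 ≤ 1, so result = 1
(p2 → p3): 0.64 > 0.39, so result = 0.39
((¬(p1 ∧ p1) → (p1 ∨ (¬p1 → (p2 → p2)))) ∨ (p2 → p3)) = max(1, 0.39) = 1
(p3 ∧ p3) = min(0.39, 0.39) = 0.39
(((¬(p1 ∧ p1) → (p1 ∨ (¬p1 → (p2 → p2)))) ∨ (p2 → p3)) ∧ (p3 ∧ p3)) = min(1, 0.39) = 0.39

0.39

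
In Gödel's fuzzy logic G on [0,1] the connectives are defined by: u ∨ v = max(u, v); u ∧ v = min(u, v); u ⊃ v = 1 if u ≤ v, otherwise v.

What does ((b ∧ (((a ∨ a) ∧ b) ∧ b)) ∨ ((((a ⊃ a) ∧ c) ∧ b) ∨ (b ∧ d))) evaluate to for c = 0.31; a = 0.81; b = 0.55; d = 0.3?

0.55

(a ∨ a) = max(0.81, 0.81) = 0.81
((a ∨ a) ∧ b) = min(0.81, 0.55) = 0.55
(((a ∨ a) ∧ b) ∧ b) = min(0.55, 0.55) = 0.55
(b ∧ (((a ∨ a) ∧ b) ∧ b)) = min(0.55, 0.55) = 0.55
(a ⊃ a): 0.81 ≤ 0.81, so result = 1
((a ⊃ a) ∧ c) = min(1, 0.31) = 0.31
(((a ⊃ a) ∧ c) ∧ b) = min(0.31, 0.55) = 0.31
(b ∧ d) = min(0.55, 0.3) = 0.3
((((a ⊃ a) ∧ c) ∧ b) ∨ (b ∧ d)) = max(0.31, 0.3) = 0.31
((b ∧ (((a ∨ a) ∧ b) ∧ b)) ∨ ((((a ⊃ a) ∧ c) ∧ b) ∨ (b ∧ d))) = max(0.55, 0.31) = 0.55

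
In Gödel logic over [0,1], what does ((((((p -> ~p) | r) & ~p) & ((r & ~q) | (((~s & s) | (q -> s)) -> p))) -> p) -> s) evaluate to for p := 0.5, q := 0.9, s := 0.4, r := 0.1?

0.40

~p: Gödel ¬ of 0.5 = 0 (operand ≠ 0)
(p -> ~p): 0.5 > 0, so result = 0
((p -> ~p) | r) = max(0, 0.1) = 0.1
~p: Gödel ¬ of 0.5 = 0 (operand ≠ 0)
(((p -> ~p) | r) & ~p) = min(0.1, 0) = 0
~q: Gödel ¬ of 0.9 = 0 (operand ≠ 0)
(r & ~q) = min(0.1, 0) = 0
~s: Gödel ¬ of 0.4 = 0 (operand ≠ 0)
(~s & s) = min(0, 0.4) = 0
(q -> s): 0.9 > 0.4, so result = 0.4
((~s & s) | (q -> s)) = max(0, 0.4) = 0.4
(((~s & s) | (q -> s)) -> p): 0.4 ≤ 0.5, so result = 1
((r & ~q) | (((~s & s) | (q -> s)) -> p)) = max(0, 1) = 1
((((p -> ~p) | r) & ~p) & ((r & ~q) | (((~s & s) | (q -> s)) -> p))) = min(0, 1) = 0
(((((p -> ~p) | r) & ~p) & ((r & ~q) | (((~s & s) | (q -> s)) -> p))) -> p): 0 ≤ 0.5, so result = 1
((((((p -> ~p) | r) & ~p) & ((r & ~q) | (((~s & s) | (q -> s)) -> p))) -> p) -> s): 1 > 0.4, so result = 0.4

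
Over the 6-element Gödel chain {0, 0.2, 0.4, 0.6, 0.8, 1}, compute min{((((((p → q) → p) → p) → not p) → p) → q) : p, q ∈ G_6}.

The minimum is attained at p = 0.2, q = 0:
  (p → q): 0.2 > 0, so result = 0
  ((p → q) → p): 0 ≤ 0.2, so result = 1
  (((p → q) → p) → p): 1 > 0.2, so result = 0.2
  not p: Gödel ¬ of 0.2 = 0 (operand ≠ 0)
  ((((p → q) → p) → p) → not p): 0.2 > 0, so result = 0
  (((((p → q) → p) → p) → not p) → p): 0 ≤ 0.2, so result = 1
  ((((((p → q) → p) → p) → not p) → p) → q): 1 > 0, so result = 0
Checking all 36 assignments confirms none give a value below 0.00.

0.00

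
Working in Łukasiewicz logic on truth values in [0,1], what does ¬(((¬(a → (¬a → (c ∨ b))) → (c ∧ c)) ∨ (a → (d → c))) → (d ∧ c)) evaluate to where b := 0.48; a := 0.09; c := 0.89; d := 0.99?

0.11

¬a: Łukasiewicz ¬ gives 1 − 0.09 = 0.91
(c ∨ b) = max(0.89, 0.48) = 0.89
(¬a → (c ∨ b)): min(1, 1 − 0.91 + 0.89) = 0.98
(a → (¬a → (c ∨ b))): min(1, 1 − 0.09 + 0.98) = 1
¬(a → (¬a → (c ∨ b))): Łukasiewicz ¬ gives 1 − 1 = 0
(c ∧ c) = min(0.89, 0.89) = 0.89
(¬(a → (¬a → (c ∨ b))) → (c ∧ c)): min(1, 1 − 0 + 0.89) = 1
(d → c): min(1, 1 − 0.99 + 0.89) = 0.9
(a → (d → c)): min(1, 1 − 0.09 + 0.9) = 1
((¬(a → (¬a → (c ∨ b))) → (c ∧ c)) ∨ (a → (d → c))) = max(1, 1) = 1
(d ∧ c) = min(0.99, 0.89) = 0.89
(((¬(a → (¬a → (c ∨ b))) → (c ∧ c)) ∨ (a → (d → c))) → (d ∧ c)): min(1, 1 − 1 + 0.89) = 0.89
¬(((¬(a → (¬a → (c ∨ b))) → (c ∧ c)) ∨ (a → (d → c))) → (d ∧ c)): Łukasiewicz ¬ gives 1 − 0.89 = 0.11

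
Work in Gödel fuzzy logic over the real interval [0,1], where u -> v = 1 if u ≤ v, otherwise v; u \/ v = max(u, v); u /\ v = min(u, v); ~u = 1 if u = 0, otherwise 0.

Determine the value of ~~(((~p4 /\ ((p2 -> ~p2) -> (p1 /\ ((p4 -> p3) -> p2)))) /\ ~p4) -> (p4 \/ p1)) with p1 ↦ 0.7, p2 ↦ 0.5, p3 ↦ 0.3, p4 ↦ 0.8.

~p4: Gödel ¬ of 0.8 = 0 (operand ≠ 0)
~p2: Gödel ¬ of 0.5 = 0 (operand ≠ 0)
(p2 -> ~p2): 0.5 > 0, so result = 0
(p4 -> p3): 0.8 > 0.3, so result = 0.3
((p4 -> p3) -> p2): 0.3 ≤ 0.5, so result = 1
(p1 /\ ((p4 -> p3) -> p2)) = min(0.7, 1) = 0.7
((p2 -> ~p2) -> (p1 /\ ((p4 -> p3) -> p2))): 0 ≤ 0.7, so result = 1
(~p4 /\ ((p2 -> ~p2) -> (p1 /\ ((p4 -> p3) -> p2)))) = min(0, 1) = 0
~p4: Gödel ¬ of 0.8 = 0 (operand ≠ 0)
((~p4 /\ ((p2 -> ~p2) -> (p1 /\ ((p4 -> p3) -> p2)))) /\ ~p4) = min(0, 0) = 0
(p4 \/ p1) = max(0.8, 0.7) = 0.8
(((~p4 /\ ((p2 -> ~p2) -> (p1 /\ ((p4 -> p3) -> p2)))) /\ ~p4) -> (p4 \/ p1)): 0 ≤ 0.8, so result = 1
~(((~p4 /\ ((p2 -> ~p2) -> (p1 /\ ((p4 -> p3) -> p2)))) /\ ~p4) -> (p4 \/ p1)): Gödel ¬ of 1 = 0 (operand ≠ 0)
~~(((~p4 /\ ((p2 -> ~p2) -> (p1 /\ ((p4 -> p3) -> p2)))) /\ ~p4) -> (p4 \/ p1)): Gödel ¬ of 0 = 1 (operand is 0)

1.00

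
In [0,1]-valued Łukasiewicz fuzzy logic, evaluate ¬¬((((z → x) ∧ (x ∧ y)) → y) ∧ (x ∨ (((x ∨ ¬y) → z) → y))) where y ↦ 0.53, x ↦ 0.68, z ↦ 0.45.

(z → x): min(1, 1 − 0.45 + 0.68) = 1
(x ∧ y) = min(0.68, 0.53) = 0.53
((z → x) ∧ (x ∧ y)) = min(1, 0.53) = 0.53
(((z → x) ∧ (x ∧ y)) → y): min(1, 1 − 0.53 + 0.53) = 1
¬y: Łukasiewicz ¬ gives 1 − 0.53 = 0.47
(x ∨ ¬y) = max(0.68, 0.47) = 0.68
((x ∨ ¬y) → z): min(1, 1 − 0.68 + 0.45) = 0.77
(((x ∨ ¬y) → z) → y): min(1, 1 − 0.77 + 0.53) = 0.76
(x ∨ (((x ∨ ¬y) → z) → y)) = max(0.68, 0.76) = 0.76
((((z → x) ∧ (x ∧ y)) → y) ∧ (x ∨ (((x ∨ ¬y) → z) → y))) = min(1, 0.76) = 0.76
¬((((z → x) ∧ (x ∧ y)) → y) ∧ (x ∨ (((x ∨ ¬y) → z) → y))): Łukasiewicz ¬ gives 1 − 0.76 = 0.24
¬¬((((z → x) ∧ (x ∧ y)) → y) ∧ (x ∨ (((x ∨ ¬y) → z) → y))): Łukasiewicz ¬ gives 1 − 0.24 = 0.76

0.76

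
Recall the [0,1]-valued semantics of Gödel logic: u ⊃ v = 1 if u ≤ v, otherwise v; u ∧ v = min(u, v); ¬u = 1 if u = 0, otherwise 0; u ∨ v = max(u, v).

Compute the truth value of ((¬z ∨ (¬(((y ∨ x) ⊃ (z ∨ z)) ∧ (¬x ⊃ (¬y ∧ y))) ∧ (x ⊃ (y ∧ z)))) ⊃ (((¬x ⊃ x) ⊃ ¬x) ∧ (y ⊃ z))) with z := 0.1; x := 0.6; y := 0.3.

1.00

¬z: Gödel ¬ of 0.1 = 0 (operand ≠ 0)
(y ∨ x) = max(0.3, 0.6) = 0.6
(z ∨ z) = max(0.1, 0.1) = 0.1
((y ∨ x) ⊃ (z ∨ z)): 0.6 > 0.1, so result = 0.1
¬x: Gödel ¬ of 0.6 = 0 (operand ≠ 0)
¬y: Gödel ¬ of 0.3 = 0 (operand ≠ 0)
(¬y ∧ y) = min(0, 0.3) = 0
(¬x ⊃ (¬y ∧ y)): 0 ≤ 0, so result = 1
(((y ∨ x) ⊃ (z ∨ z)) ∧ (¬x ⊃ (¬y ∧ y))) = min(0.1, 1) = 0.1
¬(((y ∨ x) ⊃ (z ∨ z)) ∧ (¬x ⊃ (¬y ∧ y))): Gödel ¬ of 0.1 = 0 (operand ≠ 0)
(y ∧ z) = min(0.3, 0.1) = 0.1
(x ⊃ (y ∧ z)): 0.6 > 0.1, so result = 0.1
(¬(((y ∨ x) ⊃ (z ∨ z)) ∧ (¬x ⊃ (¬y ∧ y))) ∧ (x ⊃ (y ∧ z))) = min(0, 0.1) = 0
(¬z ∨ (¬(((y ∨ x) ⊃ (z ∨ z)) ∧ (¬x ⊃ (¬y ∧ y))) ∧ (x ⊃ (y ∧ z)))) = max(0, 0) = 0
¬x: Gödel ¬ of 0.6 = 0 (operand ≠ 0)
(¬x ⊃ x): 0 ≤ 0.6, so result = 1
¬x: Gödel ¬ of 0.6 = 0 (operand ≠ 0)
((¬x ⊃ x) ⊃ ¬x): 1 > 0, so result = 0
(y ⊃ z): 0.3 > 0.1, so result = 0.1
(((¬x ⊃ x) ⊃ ¬x) ∧ (y ⊃ z)) = min(0, 0.1) = 0
((¬z ∨ (¬(((y ∨ x) ⊃ (z ∨ z)) ∧ (¬x ⊃ (¬y ∧ y))) ∧ (x ⊃ (y ∧ z)))) ⊃ (((¬x ⊃ x) ⊃ ¬x) ∧ (y ⊃ z))): 0 ≤ 0, so result = 1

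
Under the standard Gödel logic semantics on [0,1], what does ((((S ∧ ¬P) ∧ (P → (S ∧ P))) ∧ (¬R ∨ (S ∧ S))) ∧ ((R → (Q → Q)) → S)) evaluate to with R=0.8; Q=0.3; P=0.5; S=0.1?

0.00

¬P: Gödel ¬ of 0.5 = 0 (operand ≠ 0)
(S ∧ ¬P) = min(0.1, 0) = 0
(S ∧ P) = min(0.1, 0.5) = 0.1
(P → (S ∧ P)): 0.5 > 0.1, so result = 0.1
((S ∧ ¬P) ∧ (P → (S ∧ P))) = min(0, 0.1) = 0
¬R: Gödel ¬ of 0.8 = 0 (operand ≠ 0)
(S ∧ S) = min(0.1, 0.1) = 0.1
(¬R ∨ (S ∧ S)) = max(0, 0.1) = 0.1
(((S ∧ ¬P) ∧ (P → (S ∧ P))) ∧ (¬R ∨ (S ∧ S))) = min(0, 0.1) = 0
(Q → Q): 0.3 ≤ 0.3, so result = 1
(R → (Q → Q)): 0.8 ≤ 1, so result = 1
((R → (Q → Q)) → S): 1 > 0.1, so result = 0.1
((((S ∧ ¬P) ∧ (P → (S ∧ P))) ∧ (¬R ∨ (S ∧ S))) ∧ ((R → (Q → Q)) → S)) = min(0, 0.1) = 0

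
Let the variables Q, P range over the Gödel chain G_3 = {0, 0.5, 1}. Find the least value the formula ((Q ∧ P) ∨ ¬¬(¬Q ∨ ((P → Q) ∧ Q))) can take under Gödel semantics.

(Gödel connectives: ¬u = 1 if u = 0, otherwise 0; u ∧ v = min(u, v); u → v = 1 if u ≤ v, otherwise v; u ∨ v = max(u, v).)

Every assignment gives 1. For instance at Q = 0, P = 0:
  (Q ∧ P) = min(0, 0) = 0
  ¬Q: Gödel ¬ of 0 = 1 (operand is 0)
  (P → Q): 0 ≤ 0, so result = 1
  ((P → Q) ∧ Q) = min(1, 0) = 0
  (¬Q ∨ ((P → Q) ∧ Q)) = max(1, 0) = 1
  ¬(¬Q ∨ ((P → Q) ∧ Q)): Gödel ¬ of 1 = 0 (operand ≠ 0)
  ¬¬(¬Q ∨ ((P → Q) ∧ Q)): Gödel ¬ of 0 = 1 (operand is 0)
  ((Q ∧ P) ∨ ¬¬(¬Q ∨ ((P → Q) ∧ Q))) = max(0, 1) = 1
All 9 assignments give value 1 — the formula is a G_3-tautology.

1.00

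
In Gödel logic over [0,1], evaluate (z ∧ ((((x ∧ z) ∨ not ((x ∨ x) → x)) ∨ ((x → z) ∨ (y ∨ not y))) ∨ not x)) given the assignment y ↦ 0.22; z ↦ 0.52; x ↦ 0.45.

0.52

(x ∧ z) = min(0.45, 0.52) = 0.45
(x ∨ x) = max(0.45, 0.45) = 0.45
((x ∨ x) → x): 0.45 ≤ 0.45, so result = 1
not ((x ∨ x) → x): Gödel ¬ of 1 = 0 (operand ≠ 0)
((x ∧ z) ∨ not ((x ∨ x) → x)) = max(0.45, 0) = 0.45
(x → z): 0.45 ≤ 0.52, so result = 1
not y: Gödel ¬ of 0.22 = 0 (operand ≠ 0)
(y ∨ not y) = max(0.22, 0) = 0.22
((x → z) ∨ (y ∨ not y)) = max(1, 0.22) = 1
(((x ∧ z) ∨ not ((x ∨ x) → x)) ∨ ((x → z) ∨ (y ∨ not y))) = max(0.45, 1) = 1
not x: Gödel ¬ of 0.45 = 0 (operand ≠ 0)
((((x ∧ z) ∨ not ((x ∨ x) → x)) ∨ ((x → z) ∨ (y ∨ not y))) ∨ not x) = max(1, 0) = 1
(z ∧ ((((x ∧ z) ∨ not ((x ∨ x) → x)) ∨ ((x → z) ∨ (y ∨ not y))) ∨ not x)) = min(0.52, 1) = 0.52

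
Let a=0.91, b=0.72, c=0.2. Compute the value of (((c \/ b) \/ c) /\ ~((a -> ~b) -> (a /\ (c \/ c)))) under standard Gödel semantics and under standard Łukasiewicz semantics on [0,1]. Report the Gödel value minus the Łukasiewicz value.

Gödel evaluation:
  (c \/ b) = max(0.2, 0.72) = 0.72
  ((c \/ b) \/ c) = max(0.72, 0.2) = 0.72
  ~b: Gödel ¬ of 0.72 = 0 (operand ≠ 0)
  (a -> ~b): 0.91 > 0, so result = 0
  (c \/ c) = max(0.2, 0.2) = 0.2
  (a /\ (c \/ c)) = min(0.91, 0.2) = 0.2
  ((a -> ~b) -> (a /\ (c \/ c))): 0 ≤ 0.2, so result = 1
  ~((a -> ~b) -> (a /\ (c \/ c))): Gödel ¬ of 1 = 0 (operand ≠ 0)
  (((c \/ b) \/ c) /\ ~((a -> ~b) -> (a /\ (c \/ c)))) = min(0.72, 0) = 0
  Gödel value = 0
Łukasiewicz evaluation:
  (c \/ b) = max(0.2, 0.72) = 0.72
  ((c \/ b) \/ c) = max(0.72, 0.2) = 0.72
  ~b: Łukasiewicz ¬ gives 1 − 0.72 = 0.28
  (a -> ~b): min(1, 1 − 0.91 + 0.28) = 0.37
  (c \/ c) = max(0.2, 0.2) = 0.2
  (a /\ (c \/ c)) = min(0.91, 0.2) = 0.2
  ((a -> ~b) -> (a /\ (c \/ c))): min(1, 1 − 0.37 + 0.2) = 0.83
  ~((a -> ~b) -> (a /\ (c \/ c))): Łukasiewicz ¬ gives 1 − 0.83 = 0.17
  (((c \/ b) \/ c) /\ ~((a -> ~b) -> (a /\ (c \/ c)))) = min(0.72, 0.17) = 0.17
  Łukasiewicz value = 0.17
Difference: 0 − 0.17 = -0.17

-0.17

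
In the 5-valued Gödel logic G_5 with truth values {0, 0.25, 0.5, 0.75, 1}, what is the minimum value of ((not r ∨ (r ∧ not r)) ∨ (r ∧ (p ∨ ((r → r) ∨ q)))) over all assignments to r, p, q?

0.25

The minimum is attained at r = 0.25, p = 0, q = 0:
  not r: Gödel ¬ of 0.25 = 0 (operand ≠ 0)
  not r: Gödel ¬ of 0.25 = 0 (operand ≠ 0)
  (r ∧ not r) = min(0.25, 0) = 0
  (not r ∨ (r ∧ not r)) = max(0, 0) = 0
  (r → r): 0.25 ≤ 0.25, so result = 1
  ((r → r) ∨ q) = max(1, 0) = 1
  (p ∨ ((r → r) ∨ q)) = max(0, 1) = 1
  (r ∧ (p ∨ ((r → r) ∨ q))) = min(0.25, 1) = 0.25
  ((not r ∨ (r ∧ not r)) ∨ (r ∧ (p ∨ ((r → r) ∨ q)))) = max(0, 0.25) = 0.25
Checking all 125 assignments confirms none give a value below 0.25.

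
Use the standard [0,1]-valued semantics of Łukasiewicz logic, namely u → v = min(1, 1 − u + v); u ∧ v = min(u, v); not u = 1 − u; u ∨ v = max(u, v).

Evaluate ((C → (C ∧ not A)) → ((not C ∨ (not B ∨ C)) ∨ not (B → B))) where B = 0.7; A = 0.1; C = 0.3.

0.70

not A: Łukasiewicz ¬ gives 1 − 0.1 = 0.9
(C ∧ not A) = min(0.3, 0.9) = 0.3
(C → (C ∧ not A)): min(1, 1 − 0.3 + 0.3) = 1
not C: Łukasiewicz ¬ gives 1 − 0.3 = 0.7
not B: Łukasiewicz ¬ gives 1 − 0.7 = 0.3
(not B ∨ C) = max(0.3, 0.3) = 0.3
(not C ∨ (not B ∨ C)) = max(0.7, 0.3) = 0.7
(B → B): min(1, 1 − 0.7 + 0.7) = 1
not (B → B): Łukasiewicz ¬ gives 1 − 1 = 0
((not C ∨ (not B ∨ C)) ∨ not (B → B)) = max(0.7, 0) = 0.7
((C → (C ∧ not A)) → ((not C ∨ (not B ∨ C)) ∨ not (B → B))): min(1, 1 − 1 + 0.7) = 0.7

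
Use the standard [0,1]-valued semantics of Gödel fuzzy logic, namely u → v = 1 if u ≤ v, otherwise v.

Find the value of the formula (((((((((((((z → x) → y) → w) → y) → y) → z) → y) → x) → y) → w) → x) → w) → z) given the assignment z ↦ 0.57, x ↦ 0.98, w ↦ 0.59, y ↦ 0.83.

0.57

(z → x): 0.57 ≤ 0.98, so result = 1
((z → x) → y): 1 > 0.83, so result = 0.83
(((z → x) → y) → w): 0.83 > 0.59, so result = 0.59
((((z → x) → y) → w) → y): 0.59 ≤ 0.83, so result = 1
(((((z → x) → y) → w) → y) → y): 1 > 0.83, so result = 0.83
((((((z → x) → y) → w) → y) → y) → z): 0.83 > 0.57, so result = 0.57
(((((((z → x) → y) → w) → y) → y) → z) → y): 0.57 ≤ 0.83, so result = 1
((((((((z → x) → y) → w) → y) → y) → z) → y) → x): 1 > 0.98, so result = 0.98
(((((((((z → x) → y) → w) → y) → y) → z) → y) → x) → y): 0.98 > 0.83, so result = 0.83
((((((((((z → x) → y) → w) → y) → y) → z) → y) → x) → y) → w): 0.83 > 0.59, so result = 0.59
(((((((((((z → x) → y) → w) → y) → y) → z) → y) → x) → y) → w) → x): 0.59 ≤ 0.98, so result = 1
((((((((((((z → x) → y) → w) → y) → y) → z) → y) → x) → y) → w) → x) → w): 1 > 0.59, so result = 0.59
(((((((((((((z → x) → y) → w) → y) → y) → z) → y) → x) → y) → w) → x) → w) → z): 0.59 > 0.57, so result = 0.57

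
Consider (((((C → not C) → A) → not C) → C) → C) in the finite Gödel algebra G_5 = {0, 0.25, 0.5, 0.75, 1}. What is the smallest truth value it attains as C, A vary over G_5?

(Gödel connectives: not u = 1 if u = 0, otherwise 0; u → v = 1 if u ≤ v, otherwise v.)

0.25

The minimum is attained at C = 0.25, A = 0:
  not C: Gödel ¬ of 0.25 = 0 (operand ≠ 0)
  (C → not C): 0.25 > 0, so result = 0
  ((C → not C) → A): 0 ≤ 0, so result = 1
  not C: Gödel ¬ of 0.25 = 0 (operand ≠ 0)
  (((C → not C) → A) → not C): 1 > 0, so result = 0
  ((((C → not C) → A) → not C) → C): 0 ≤ 0.25, so result = 1
  (((((C → not C) → A) → not C) → C) → C): 1 > 0.25, so result = 0.25
Checking all 25 assignments confirms none give a value below 0.25.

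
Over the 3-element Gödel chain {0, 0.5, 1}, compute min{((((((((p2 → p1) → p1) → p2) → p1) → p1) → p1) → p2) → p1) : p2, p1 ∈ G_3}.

0.00

The minimum is attained at p2 = 0, p1 = 0:
  (p2 → p1): 0 ≤ 0, so result = 1
  ((p2 → p1) → p1): 1 > 0, so result = 0
  (((p2 → p1) → p1) → p2): 0 ≤ 0, so result = 1
  ((((p2 → p1) → p1) → p2) → p1): 1 > 0, so result = 0
  (((((p2 → p1) → p1) → p2) → p1) → p1): 0 ≤ 0, so result = 1
  ((((((p2 → p1) → p1) → p2) → p1) → p1) → p1): 1 > 0, so result = 0
  (((((((p2 → p1) → p1) → p2) → p1) → p1) → p1) → p2): 0 ≤ 0, so result = 1
  ((((((((p2 → p1) → p1) → p2) → p1) → p1) → p1) → p2) → p1): 1 > 0, so result = 0
Checking all 9 assignments confirms none give a value below 0.00.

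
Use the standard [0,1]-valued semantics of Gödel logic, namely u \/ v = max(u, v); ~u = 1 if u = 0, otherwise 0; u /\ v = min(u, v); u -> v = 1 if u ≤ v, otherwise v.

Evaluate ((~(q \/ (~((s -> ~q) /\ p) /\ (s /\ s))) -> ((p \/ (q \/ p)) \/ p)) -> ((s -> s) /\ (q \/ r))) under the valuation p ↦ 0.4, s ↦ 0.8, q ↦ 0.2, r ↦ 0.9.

~q: Gödel ¬ of 0.2 = 0 (operand ≠ 0)
(s -> ~q): 0.8 > 0, so result = 0
((s -> ~q) /\ p) = min(0, 0.4) = 0
~((s -> ~q) /\ p): Gödel ¬ of 0 = 1 (operand is 0)
(s /\ s) = min(0.8, 0.8) = 0.8
(~((s -> ~q) /\ p) /\ (s /\ s)) = min(1, 0.8) = 0.8
(q \/ (~((s -> ~q) /\ p) /\ (s /\ s))) = max(0.2, 0.8) = 0.8
~(q \/ (~((s -> ~q) /\ p) /\ (s /\ s))): Gödel ¬ of 0.8 = 0 (operand ≠ 0)
(q \/ p) = max(0.2, 0.4) = 0.4
(p \/ (q \/ p)) = max(0.4, 0.4) = 0.4
((p \/ (q \/ p)) \/ p) = max(0.4, 0.4) = 0.4
(~(q \/ (~((s -> ~q) /\ p) /\ (s /\ s))) -> ((p \/ (q \/ p)) \/ p)): 0 ≤ 0.4, so result = 1
(s -> s): 0.8 ≤ 0.8, so result = 1
(q \/ r) = max(0.2, 0.9) = 0.9
((s -> s) /\ (q \/ r)) = min(1, 0.9) = 0.9
((~(q \/ (~((s -> ~q) /\ p) /\ (s /\ s))) -> ((p \/ (q \/ p)) \/ p)) -> ((s -> s) /\ (q \/ r))): 1 > 0.9, so result = 0.9

0.90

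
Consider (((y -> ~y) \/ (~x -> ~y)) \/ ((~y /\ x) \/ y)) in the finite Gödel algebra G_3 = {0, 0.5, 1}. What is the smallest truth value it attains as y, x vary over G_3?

0.50

The minimum is attained at y = 0.5, x = 0:
  ~y: Gödel ¬ of 0.5 = 0 (operand ≠ 0)
  (y -> ~y): 0.5 > 0, so result = 0
  ~x: Gödel ¬ of 0 = 1 (operand is 0)
  ~y: Gödel ¬ of 0.5 = 0 (operand ≠ 0)
  (~x -> ~y): 1 > 0, so result = 0
  ((y -> ~y) \/ (~x -> ~y)) = max(0, 0) = 0
  ~y: Gödel ¬ of 0.5 = 0 (operand ≠ 0)
  (~y /\ x) = min(0, 0) = 0
  ((~y /\ x) \/ y) = max(0, 0.5) = 0.5
  (((y -> ~y) \/ (~x -> ~y)) \/ ((~y /\ x) \/ y)) = max(0, 0.5) = 0.5
Checking all 9 assignments confirms none give a value below 0.50.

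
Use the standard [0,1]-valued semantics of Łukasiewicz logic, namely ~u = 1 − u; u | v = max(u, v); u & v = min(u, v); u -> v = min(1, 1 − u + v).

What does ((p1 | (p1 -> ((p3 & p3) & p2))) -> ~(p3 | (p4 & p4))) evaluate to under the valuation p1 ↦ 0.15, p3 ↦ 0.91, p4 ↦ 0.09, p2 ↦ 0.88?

(p3 & p3) = min(0.91, 0.91) = 0.91
((p3 & p3) & p2) = min(0.91, 0.88) = 0.88
(p1 -> ((p3 & p3) & p2)): min(1, 1 − 0.15 + 0.88) = 1
(p1 | (p1 -> ((p3 & p3) & p2))) = max(0.15, 1) = 1
(p4 & p4) = min(0.09, 0.09) = 0.09
(p3 | (p4 & p4)) = max(0.91, 0.09) = 0.91
~(p3 | (p4 & p4)): Łukasiewicz ¬ gives 1 − 0.91 = 0.09
((p1 | (p1 -> ((p3 & p3) & p2))) -> ~(p3 | (p4 & p4))): min(1, 1 − 1 + 0.09) = 0.09

0.09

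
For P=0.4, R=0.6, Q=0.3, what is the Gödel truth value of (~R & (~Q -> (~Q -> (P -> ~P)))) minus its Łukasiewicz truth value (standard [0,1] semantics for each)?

-0.40

Gödel evaluation:
  ~R: Gödel ¬ of 0.6 = 0 (operand ≠ 0)
  ~Q: Gödel ¬ of 0.3 = 0 (operand ≠ 0)
  ~Q: Gödel ¬ of 0.3 = 0 (operand ≠ 0)
  ~P: Gödel ¬ of 0.4 = 0 (operand ≠ 0)
  (P -> ~P): 0.4 > 0, so result = 0
  (~Q -> (P -> ~P)): 0 ≤ 0, so result = 1
  (~Q -> (~Q -> (P -> ~P))): 0 ≤ 1, so result = 1
  (~R & (~Q -> (~Q -> (P -> ~P)))) = min(0, 1) = 0
  Gödel value = 0
Łukasiewicz evaluation:
  ~R: Łukasiewicz ¬ gives 1 − 0.6 = 0.4
  ~Q: Łukasiewicz ¬ gives 1 − 0.3 = 0.7
  ~Q: Łukasiewicz ¬ gives 1 − 0.3 = 0.7
  ~P: Łukasiewicz ¬ gives 1 − 0.4 = 0.6
  (P -> ~P): min(1, 1 − 0.4 + 0.6) = 1
  (~Q -> (P -> ~P)): min(1, 1 − 0.7 + 1) = 1
  (~Q -> (~Q -> (P -> ~P))): min(1, 1 − 0.7 + 1) = 1
  (~R & (~Q -> (~Q -> (P -> ~P)))) = min(0.4, 1) = 0.4
  Łukasiewicz value = 0.4
Difference: 0 − 0.4 = -0.40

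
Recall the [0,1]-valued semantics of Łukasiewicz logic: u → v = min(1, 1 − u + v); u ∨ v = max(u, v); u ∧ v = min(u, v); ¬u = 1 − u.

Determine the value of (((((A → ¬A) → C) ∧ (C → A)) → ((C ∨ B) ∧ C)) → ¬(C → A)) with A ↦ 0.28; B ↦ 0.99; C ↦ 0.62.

¬A: Łukasiewicz ¬ gives 1 − 0.28 = 0.72
(A → ¬A): min(1, 1 − 0.28 + 0.72) = 1
((A → ¬A) → C): min(1, 1 − 1 + 0.62) = 0.62
(C → A): min(1, 1 − 0.62 + 0.28) = 0.66
(((A → ¬A) → C) ∧ (C → A)) = min(0.62, 0.66) = 0.62
(C ∨ B) = max(0.62, 0.99) = 0.99
((C ∨ B) ∧ C) = min(0.99, 0.62) = 0.62
((((A → ¬A) → C) ∧ (C → A)) → ((C ∨ B) ∧ C)): min(1, 1 − 0.62 + 0.62) = 1
(C → A): min(1, 1 − 0.62 + 0.28) = 0.66
¬(C → A): Łukasiewicz ¬ gives 1 − 0.66 = 0.34
(((((A → ¬A) → C) ∧ (C → A)) → ((C ∨ B) ∧ C)) → ¬(C → A)): min(1, 1 − 1 + 0.34) = 0.34

0.34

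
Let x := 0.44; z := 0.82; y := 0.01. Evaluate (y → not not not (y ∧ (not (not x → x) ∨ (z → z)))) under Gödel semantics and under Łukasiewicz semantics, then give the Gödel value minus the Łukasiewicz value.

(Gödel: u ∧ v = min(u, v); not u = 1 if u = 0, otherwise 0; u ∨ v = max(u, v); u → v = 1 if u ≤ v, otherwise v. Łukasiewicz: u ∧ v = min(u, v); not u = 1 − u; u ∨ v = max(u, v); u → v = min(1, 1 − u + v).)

-1.00

Gödel evaluation:
  not x: Gödel ¬ of 0.44 = 0 (operand ≠ 0)
  (not x → x): 0 ≤ 0.44, so result = 1
  not (not x → x): Gödel ¬ of 1 = 0 (operand ≠ 0)
  (z → z): 0.82 ≤ 0.82, so result = 1
  (not (not x → x) ∨ (z → z)) = max(0, 1) = 1
  (y ∧ (not (not x → x) ∨ (z → z))) = min(0.01, 1) = 0.01
  not (y ∧ (not (not x → x) ∨ (z → z))): Gödel ¬ of 0.01 = 0 (operand ≠ 0)
  not not (y ∧ (not (not x → x) ∨ (z → z))): Gödel ¬ of 0 = 1 (operand is 0)
  not not not (y ∧ (not (not x → x) ∨ (z → z))): Gödel ¬ of 1 = 0 (operand ≠ 0)
  (y → not not not (y ∧ (not (not x → x) ∨ (z → z)))): 0.01 > 0, so result = 0
  Gödel value = 0
Łukasiewicz evaluation:
  not x: Łukasiewicz ¬ gives 1 − 0.44 = 0.56
  (not x → x): min(1, 1 − 0.56 + 0.44) = 0.88
  not (not x → x): Łukasiewicz ¬ gives 1 − 0.88 = 0.12
  (z → z): min(1, 1 − 0.82 + 0.82) = 1
  (not (not x → x) ∨ (z → z)) = max(0.12, 1) = 1
  (y ∧ (not (not x → x) ∨ (z → z))) = min(0.01, 1) = 0.01
  not (y ∧ (not (not x → x) ∨ (z → z))): Łukasiewicz ¬ gives 1 − 0.01 = 0.99
  not not (y ∧ (not (not x → x) ∨ (z → z))): Łukasiewicz ¬ gives 1 − 0.99 = 0.01
  not not not (y ∧ (not (not x → x) ∨ (z → z))): Łukasiewicz ¬ gives 1 − 0.01 = 0.99
  (y → not not not (y ∧ (not (not x → x) ∨ (z → z)))): min(1, 1 − 0.01 + 0.99) = 1
  Łukasiewicz value = 1
Difference: 0 − 1 = -1.00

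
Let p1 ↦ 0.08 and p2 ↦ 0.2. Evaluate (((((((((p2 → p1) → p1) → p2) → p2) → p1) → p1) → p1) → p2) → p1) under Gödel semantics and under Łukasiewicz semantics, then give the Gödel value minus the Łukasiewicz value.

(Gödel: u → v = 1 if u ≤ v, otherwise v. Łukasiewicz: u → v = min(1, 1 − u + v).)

Gödel evaluation:
  (p2 → p1): 0.2 > 0.08, so result = 0.08
  ((p2 → p1) → p1): 0.08 ≤ 0.08, so result = 1
  (((p2 → p1) → p1) → p2): 1 > 0.2, so result = 0.2
  ((((p2 → p1) → p1) → p2) → p2): 0.2 ≤ 0.2, so result = 1
  (((((p2 → p1) → p1) → p2) → p2) → p1): 1 > 0.08, so result = 0.08
  ((((((p2 → p1) → p1) → p2) → p2) → p1) → p1): 0.08 ≤ 0.08, so result = 1
  (((((((p2 → p1) → p1) → p2) → p2) → p1) → p1) → p1): 1 > 0.08, so result = 0.08
  ((((((((p2 → p1) → p1) → p2) → p2) → p1) → p1) → p1) → p2): 0.08 ≤ 0.2, so result = 1
  (((((((((p2 → p1) → p1) → p2) → p2) → p1) → p1) → p1) → p2) → p1): 1 > 0.08, so result = 0.08
  Gödel value = 0.08
Łukasiewicz evaluation:
  (p2 → p1): min(1, 1 − 0.2 + 0.08) = 0.88
  ((p2 → p1) → p1): min(1, 1 − 0.88 + 0.08) = 0.2
  (((p2 → p1) → p1) → p2): min(1, 1 − 0.2 + 0.2) = 1
  ((((p2 → p1) → p1) → p2) → p2): min(1, 1 − 1 + 0.2) = 0.2
  (((((p2 → p1) → p1) → p2) → p2) → p1): min(1, 1 − 0.2 + 0.08) = 0.88
  ((((((p2 → p1) → p1) → p2) → p2) → p1) → p1): min(1, 1 − 0.88 + 0.08) = 0.2
  (((((((p2 → p1) → p1) → p2) → p2) → p1) → p1) → p1): min(1, 1 − 0.2 + 0.08) = 0.88
  ((((((((p2 → p1) → p1) → p2) → p2) → p1) → p1) → p1) → p2): min(1, 1 − 0.88 + 0.2) = 0.32
  (((((((((p2 → p1) → p1) → p2) → p2) → p1) → p1) → p1) → p2) → p1): min(1, 1 − 0.32 + 0.08) = 0.76
  Łukasiewicz value = 0.76
Difference: 0.08 − 0.76 = -0.68

-0.68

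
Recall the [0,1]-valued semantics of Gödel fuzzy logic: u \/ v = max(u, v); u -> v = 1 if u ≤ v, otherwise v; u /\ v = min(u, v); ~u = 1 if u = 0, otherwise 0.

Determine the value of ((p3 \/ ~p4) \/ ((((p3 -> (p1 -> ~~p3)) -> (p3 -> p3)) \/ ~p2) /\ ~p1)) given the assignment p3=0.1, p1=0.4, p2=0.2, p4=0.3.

~p4: Gödel ¬ of 0.3 = 0 (operand ≠ 0)
(p3 \/ ~p4) = max(0.1, 0) = 0.1
~p3: Gödel ¬ of 0.1 = 0 (operand ≠ 0)
~~p3: Gödel ¬ of 0 = 1 (operand is 0)
(p1 -> ~~p3): 0.4 ≤ 1, so result = 1
(p3 -> (p1 -> ~~p3)): 0.1 ≤ 1, so result = 1
(p3 -> p3): 0.1 ≤ 0.1, so result = 1
((p3 -> (p1 -> ~~p3)) -> (p3 -> p3)): 1 ≤ 1, so result = 1
~p2: Gödel ¬ of 0.2 = 0 (operand ≠ 0)
(((p3 -> (p1 -> ~~p3)) -> (p3 -> p3)) \/ ~p2) = max(1, 0) = 1
~p1: Gödel ¬ of 0.4 = 0 (operand ≠ 0)
((((p3 -> (p1 -> ~~p3)) -> (p3 -> p3)) \/ ~p2) /\ ~p1) = min(1, 0) = 0
((p3 \/ ~p4) \/ ((((p3 -> (p1 -> ~~p3)) -> (p3 -> p3)) \/ ~p2) /\ ~p1)) = max(0.1, 0) = 0.1

0.10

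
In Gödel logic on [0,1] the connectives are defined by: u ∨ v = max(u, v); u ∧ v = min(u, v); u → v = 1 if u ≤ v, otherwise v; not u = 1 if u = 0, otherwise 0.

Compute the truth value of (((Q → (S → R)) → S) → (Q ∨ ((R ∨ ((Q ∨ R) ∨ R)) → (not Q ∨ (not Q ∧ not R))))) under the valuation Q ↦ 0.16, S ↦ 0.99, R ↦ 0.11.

(S → R): 0.99 > 0.11, so result = 0.11
(Q → (S → R)): 0.16 > 0.11, so result = 0.11
((Q → (S → R)) → S): 0.11 ≤ 0.99, so result = 1
(Q ∨ R) = max(0.16, 0.11) = 0.16
((Q ∨ R) ∨ R) = max(0.16, 0.11) = 0.16
(R ∨ ((Q ∨ R) ∨ R)) = max(0.11, 0.16) = 0.16
not Q: Gödel ¬ of 0.16 = 0 (operand ≠ 0)
not Q: Gödel ¬ of 0.16 = 0 (operand ≠ 0)
not R: Gödel ¬ of 0.11 = 0 (operand ≠ 0)
(not Q ∧ not R) = min(0, 0) = 0
(not Q ∨ (not Q ∧ not R)) = max(0, 0) = 0
((R ∨ ((Q ∨ R) ∨ R)) → (not Q ∨ (not Q ∧ not R))): 0.16 > 0, so result = 0
(Q ∨ ((R ∨ ((Q ∨ R) ∨ R)) → (not Q ∨ (not Q ∧ not R)))) = max(0.16, 0) = 0.16
(((Q → (S → R)) → S) → (Q ∨ ((R ∨ ((Q ∨ R) ∨ R)) → (not Q ∨ (not Q ∧ not R))))): 1 > 0.16, so result = 0.16

0.16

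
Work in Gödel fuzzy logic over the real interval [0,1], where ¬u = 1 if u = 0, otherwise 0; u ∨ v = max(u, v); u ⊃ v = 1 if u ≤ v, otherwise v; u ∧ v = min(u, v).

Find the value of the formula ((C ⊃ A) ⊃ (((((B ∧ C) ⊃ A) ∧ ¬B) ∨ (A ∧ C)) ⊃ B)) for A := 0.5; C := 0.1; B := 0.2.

(C ⊃ A): 0.1 ≤ 0.5, so result = 1
(B ∧ C) = min(0.2, 0.1) = 0.1
((B ∧ C) ⊃ A): 0.1 ≤ 0.5, so result = 1
¬B: Gödel ¬ of 0.2 = 0 (operand ≠ 0)
(((B ∧ C) ⊃ A) ∧ ¬B) = min(1, 0) = 0
(A ∧ C) = min(0.5, 0.1) = 0.1
((((B ∧ C) ⊃ A) ∧ ¬B) ∨ (A ∧ C)) = max(0, 0.1) = 0.1
(((((B ∧ C) ⊃ A) ∧ ¬B) ∨ (A ∧ C)) ⊃ B): 0.1 ≤ 0.2, so result = 1
((C ⊃ A) ⊃ (((((B ∧ C) ⊃ A) ∧ ¬B) ∨ (A ∧ C)) ⊃ B)): 1 ≤ 1, so result = 1

1.00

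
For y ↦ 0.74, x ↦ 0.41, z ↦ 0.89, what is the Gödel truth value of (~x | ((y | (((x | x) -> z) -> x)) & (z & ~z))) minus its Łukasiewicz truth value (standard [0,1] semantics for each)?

-0.59

Gödel evaluation:
  ~x: Gödel ¬ of 0.41 = 0 (operand ≠ 0)
  (x | x) = max(0.41, 0.41) = 0.41
  ((x | x) -> z): 0.41 ≤ 0.89, so result = 1
  (((x | x) -> z) -> x): 1 > 0.41, so result = 0.41
  (y | (((x | x) -> z) -> x)) = max(0.74, 0.41) = 0.74
  ~z: Gödel ¬ of 0.89 = 0 (operand ≠ 0)
  (z & ~z) = min(0.89, 0) = 0
  ((y | (((x | x) -> z) -> x)) & (z & ~z)) = min(0.74, 0) = 0
  (~x | ((y | (((x | x) -> z) -> x)) & (z & ~z))) = max(0, 0) = 0
  Gödel value = 0
Łukasiewicz evaluation:
  ~x: Łukasiewicz ¬ gives 1 − 0.41 = 0.59
  (x | x) = max(0.41, 0.41) = 0.41
  ((x | x) -> z): min(1, 1 − 0.41 + 0.89) = 1
  (((x | x) -> z) -> x): min(1, 1 − 1 + 0.41) = 0.41
  (y | (((x | x) -> z) -> x)) = max(0.74, 0.41) = 0.74
  ~z: Łukasiewicz ¬ gives 1 − 0.89 = 0.11
  (z & ~z) = min(0.89, 0.11) = 0.11
  ((y | (((x | x) -> z) -> x)) & (z & ~z)) = min(0.74, 0.11) = 0.11
  (~x | ((y | (((x | x) -> z) -> x)) & (z & ~z))) = max(0.59, 0.11) = 0.59
  Łukasiewicz value = 0.59
Difference: 0 − 0.59 = -0.59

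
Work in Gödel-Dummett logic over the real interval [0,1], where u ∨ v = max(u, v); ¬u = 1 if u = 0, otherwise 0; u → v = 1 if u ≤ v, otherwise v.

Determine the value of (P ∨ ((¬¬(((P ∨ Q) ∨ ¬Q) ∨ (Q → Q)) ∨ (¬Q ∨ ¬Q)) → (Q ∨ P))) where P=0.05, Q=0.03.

0.05

(P ∨ Q) = max(0.05, 0.03) = 0.05
¬Q: Gödel ¬ of 0.03 = 0 (operand ≠ 0)
((P ∨ Q) ∨ ¬Q) = max(0.05, 0) = 0.05
(Q → Q): 0.03 ≤ 0.03, so result = 1
(((P ∨ Q) ∨ ¬Q) ∨ (Q → Q)) = max(0.05, 1) = 1
¬(((P ∨ Q) ∨ ¬Q) ∨ (Q → Q)): Gödel ¬ of 1 = 0 (operand ≠ 0)
¬¬(((P ∨ Q) ∨ ¬Q) ∨ (Q → Q)): Gödel ¬ of 0 = 1 (operand is 0)
¬Q: Gödel ¬ of 0.03 = 0 (operand ≠ 0)
¬Q: Gödel ¬ of 0.03 = 0 (operand ≠ 0)
(¬Q ∨ ¬Q) = max(0, 0) = 0
(¬¬(((P ∨ Q) ∨ ¬Q) ∨ (Q → Q)) ∨ (¬Q ∨ ¬Q)) = max(1, 0) = 1
(Q ∨ P) = max(0.03, 0.05) = 0.05
((¬¬(((P ∨ Q) ∨ ¬Q) ∨ (Q → Q)) ∨ (¬Q ∨ ¬Q)) → (Q ∨ P)): 1 > 0.05, so result = 0.05
(P ∨ ((¬¬(((P ∨ Q) ∨ ¬Q) ∨ (Q → Q)) ∨ (¬Q ∨ ¬Q)) → (Q ∨ P))) = max(0.05, 0.05) = 0.05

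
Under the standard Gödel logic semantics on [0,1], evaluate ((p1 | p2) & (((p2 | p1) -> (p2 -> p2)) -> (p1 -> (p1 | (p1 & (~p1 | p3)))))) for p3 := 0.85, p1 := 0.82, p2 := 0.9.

0.90

(p1 | p2) = max(0.82, 0.9) = 0.9
(p2 | p1) = max(0.9, 0.82) = 0.9
(p2 -> p2): 0.9 ≤ 0.9, so result = 1
((p2 | p1) -> (p2 -> p2)): 0.9 ≤ 1, so result = 1
~p1: Gödel ¬ of 0.82 = 0 (operand ≠ 0)
(~p1 | p3) = max(0, 0.85) = 0.85
(p1 & (~p1 | p3)) = min(0.82, 0.85) = 0.82
(p1 | (p1 & (~p1 | p3))) = max(0.82, 0.82) = 0.82
(p1 -> (p1 | (p1 & (~p1 | p3)))): 0.82 ≤ 0.82, so result = 1
(((p2 | p1) -> (p2 -> p2)) -> (p1 -> (p1 | (p1 & (~p1 | p3))))): 1 ≤ 1, so result = 1
((p1 | p2) & (((p2 | p1) -> (p2 -> p2)) -> (p1 -> (p1 | (p1 & (~p1 | p3)))))) = min(0.9, 1) = 0.9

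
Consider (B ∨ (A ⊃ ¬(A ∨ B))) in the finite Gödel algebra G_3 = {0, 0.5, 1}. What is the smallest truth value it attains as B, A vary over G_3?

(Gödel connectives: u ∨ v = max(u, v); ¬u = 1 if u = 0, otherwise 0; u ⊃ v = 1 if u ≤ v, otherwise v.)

0.00

The minimum is attained at B = 0, A = 0.5:
  (A ∨ B) = max(0.5, 0) = 0.5
  ¬(A ∨ B): Gödel ¬ of 0.5 = 0 (operand ≠ 0)
  (A ⊃ ¬(A ∨ B)): 0.5 > 0, so result = 0
  (B ∨ (A ⊃ ¬(A ∨ B))) = max(0, 0) = 0
Checking all 9 assignments confirms none give a value below 0.00.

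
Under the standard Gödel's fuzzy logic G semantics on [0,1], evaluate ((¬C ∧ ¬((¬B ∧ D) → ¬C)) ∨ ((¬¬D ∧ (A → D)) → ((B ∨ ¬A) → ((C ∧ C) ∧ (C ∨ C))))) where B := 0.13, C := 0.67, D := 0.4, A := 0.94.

¬C: Gödel ¬ of 0.67 = 0 (operand ≠ 0)
¬B: Gödel ¬ of 0.13 = 0 (operand ≠ 0)
(¬B ∧ D) = min(0, 0.4) = 0
¬C: Gödel ¬ of 0.67 = 0 (operand ≠ 0)
((¬B ∧ D) → ¬C): 0 ≤ 0, so result = 1
¬((¬B ∧ D) → ¬C): Gödel ¬ of 1 = 0 (operand ≠ 0)
(¬C ∧ ¬((¬B ∧ D) → ¬C)) = min(0, 0) = 0
¬D: Gödel ¬ of 0.4 = 0 (operand ≠ 0)
¬¬D: Gödel ¬ of 0 = 1 (operand is 0)
(A → D): 0.94 > 0.4, so result = 0.4
(¬¬D ∧ (A → D)) = min(1, 0.4) = 0.4
¬A: Gödel ¬ of 0.94 = 0 (operand ≠ 0)
(B ∨ ¬A) = max(0.13, 0) = 0.13
(C ∧ C) = min(0.67, 0.67) = 0.67
(C ∨ C) = max(0.67, 0.67) = 0.67
((C ∧ C) ∧ (C ∨ C)) = min(0.67, 0.67) = 0.67
((B ∨ ¬A) → ((C ∧ C) ∧ (C ∨ C))): 0.13 ≤ 0.67, so result = 1
((¬¬D ∧ (A → D)) → ((B ∨ ¬A) → ((C ∧ C) ∧ (C ∨ C)))): 0.4 ≤ 1, so result = 1
((¬C ∧ ¬((¬B ∧ D) → ¬C)) ∨ ((¬¬D ∧ (A → D)) → ((B ∨ ¬A) → ((C ∧ C) ∧ (C ∨ C))))) = max(0, 1) = 1

1.00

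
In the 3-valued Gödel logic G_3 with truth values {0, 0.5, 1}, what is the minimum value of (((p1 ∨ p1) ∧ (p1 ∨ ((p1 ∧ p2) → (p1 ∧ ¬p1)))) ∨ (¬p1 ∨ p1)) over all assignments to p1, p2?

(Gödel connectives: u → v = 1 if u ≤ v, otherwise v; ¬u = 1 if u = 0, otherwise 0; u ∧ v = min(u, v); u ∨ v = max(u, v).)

The minimum is attained at p1 = 0.5, p2 = 0:
  (p1 ∨ p1) = max(0.5, 0.5) = 0.5
  (p1 ∧ p2) = min(0.5, 0) = 0
  ¬p1: Gödel ¬ of 0.5 = 0 (operand ≠ 0)
  (p1 ∧ ¬p1) = min(0.5, 0) = 0
  ((p1 ∧ p2) → (p1 ∧ ¬p1)): 0 ≤ 0, so result = 1
  (p1 ∨ ((p1 ∧ p2) → (p1 ∧ ¬p1))) = max(0.5, 1) = 1
  ((p1 ∨ p1) ∧ (p1 ∨ ((p1 ∧ p2) → (p1 ∧ ¬p1)))) = min(0.5, 1) = 0.5
  ¬p1: Gödel ¬ of 0.5 = 0 (operand ≠ 0)
  (¬p1 ∨ p1) = max(0, 0.5) = 0.5
  (((p1 ∨ p1) ∧ (p1 ∨ ((p1 ∧ p2) → (p1 ∧ ¬p1)))) ∨ (¬p1 ∨ p1)) = max(0.5, 0.5) = 0.5
Checking all 9 assignments confirms none give a value below 0.50.

0.50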